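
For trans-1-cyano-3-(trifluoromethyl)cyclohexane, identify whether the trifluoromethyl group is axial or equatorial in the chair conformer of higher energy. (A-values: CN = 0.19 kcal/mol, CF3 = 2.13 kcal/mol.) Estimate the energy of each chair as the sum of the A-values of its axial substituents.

axial

C1 and C3 have the same parity, so for the trans isomer the two substituents are one axial and one equatorial in each chair.
Chair I (cyano axial, trifluoromethyl equatorial): E = 0.19 kcal/mol.
Chair II (cyano equatorial, trifluoromethyl axial): E = 2.13 kcal/mol.
Chair II is the less stable (higher-energy) conformer, and in that chair the trifluoromethyl group is axial.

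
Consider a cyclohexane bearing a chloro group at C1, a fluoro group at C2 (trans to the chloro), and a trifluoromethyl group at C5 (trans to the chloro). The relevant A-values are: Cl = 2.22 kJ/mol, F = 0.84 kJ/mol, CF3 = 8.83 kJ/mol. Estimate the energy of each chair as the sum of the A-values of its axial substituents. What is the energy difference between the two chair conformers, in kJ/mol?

5.77 kJ/mol

Chair I (chloro axial, fluoro axial, trifluoromethyl equatorial): E = 3.06 kJ/mol.
Chair II (chloro equatorial, fluoro equatorial, trifluoromethyl axial): E = 8.83 kJ/mol.
ΔE = 8.83 − 3.06 = 5.77 kJ/mol; chair I is more stable.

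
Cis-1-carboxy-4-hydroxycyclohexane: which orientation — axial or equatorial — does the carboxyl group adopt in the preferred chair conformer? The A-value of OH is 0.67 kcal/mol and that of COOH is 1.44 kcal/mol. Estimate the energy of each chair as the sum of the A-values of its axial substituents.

C1 and C4 have opposite parity, so for the cis isomer the two substituents are one axial and one equatorial in each chair.
Chair I (hydroxyl axial, carboxyl equatorial): E = 0.67 kcal/mol.
Chair II (hydroxyl equatorial, carboxyl axial): E = 1.44 kcal/mol.
Chair I is the more stable (lower-energy) conformer, and in that chair the carboxyl group is equatorial.

equatorial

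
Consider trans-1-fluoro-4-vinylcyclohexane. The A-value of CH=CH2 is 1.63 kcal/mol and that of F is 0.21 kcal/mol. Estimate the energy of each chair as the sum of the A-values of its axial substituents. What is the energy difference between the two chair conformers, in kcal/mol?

C1 and C4 have opposite parity, so for the trans isomer the two substituents are e,e in one chair and a,a in the other.
Chair I (vinyl axial, fluoro axial): E = 1.84 kcal/mol.
Chair II (vinyl equatorial, fluoro equatorial): E = 0.00 kcal/mol.
ΔE = 1.84 − 0.00 = 1.84 kcal/mol; chair II is more stable.

1.84 kcal/mol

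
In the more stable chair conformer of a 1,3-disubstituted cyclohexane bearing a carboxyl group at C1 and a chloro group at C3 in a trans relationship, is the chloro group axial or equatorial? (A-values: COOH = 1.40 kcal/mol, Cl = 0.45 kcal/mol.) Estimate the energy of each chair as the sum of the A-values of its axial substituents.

C1 and C3 have the same parity, so for the trans isomer the two substituents are one axial and one equatorial in each chair.
Chair I (carboxyl axial, chloro equatorial): E = 1.40 kcal/mol.
Chair II (carboxyl equatorial, chloro axial): E = 0.45 kcal/mol.
Chair II is the more stable (lower-energy) conformer, and in that chair the chloro group is axial.

axial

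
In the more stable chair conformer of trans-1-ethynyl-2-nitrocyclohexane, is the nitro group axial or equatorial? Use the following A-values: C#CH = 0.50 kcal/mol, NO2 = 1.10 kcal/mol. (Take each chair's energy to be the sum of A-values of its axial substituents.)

C1 and C2 have opposite parity, so for the trans isomer the two substituents are e,e in one chair and a,a in the other.
Chair I (ethynyl axial, nitro axial): E = 1.60 kcal/mol.
Chair II (ethynyl equatorial, nitro equatorial): E = 0.00 kcal/mol.
Chair II is the more stable (lower-energy) conformer, and in that chair the nitro group is equatorial.

equatorial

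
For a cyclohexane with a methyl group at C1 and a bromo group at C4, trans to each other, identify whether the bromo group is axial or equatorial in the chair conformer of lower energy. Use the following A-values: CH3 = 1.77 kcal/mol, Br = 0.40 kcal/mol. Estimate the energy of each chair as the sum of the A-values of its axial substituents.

C1 and C4 have opposite parity, so for the trans isomer the two substituents are e,e in one chair and a,a in the other.
Chair I (methyl axial, bromo axial): E = 2.17 kcal/mol.
Chair II (methyl equatorial, bromo equatorial): E = 0.00 kcal/mol.
Chair II is the more stable (lower-energy) conformer, and in that chair the bromo group is equatorial.

equatorial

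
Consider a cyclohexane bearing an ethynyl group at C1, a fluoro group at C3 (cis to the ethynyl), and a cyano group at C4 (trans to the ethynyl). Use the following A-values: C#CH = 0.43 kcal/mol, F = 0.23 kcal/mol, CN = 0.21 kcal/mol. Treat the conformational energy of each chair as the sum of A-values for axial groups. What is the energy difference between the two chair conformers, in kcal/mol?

0.87 kcal/mol

Chair I (ethynyl axial, fluoro axial, cyano axial): E = 0.87 kcal/mol.
Chair II (ethynyl equatorial, fluoro equatorial, cyano equatorial): E = 0.00 kcal/mol.
ΔE = 0.87 − 0.00 = 0.87 kcal/mol; chair II is more stable.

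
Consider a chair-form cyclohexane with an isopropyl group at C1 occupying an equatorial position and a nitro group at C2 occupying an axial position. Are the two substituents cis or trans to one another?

cis

C1 and C2 have opposite parity, so their axial bonds point in opposite directions.
With opposite-parity carbons, two substituents on the same face are one axial and one equatorial; opposite faces give both axial or both equatorial.
Here the groups are equatorial/axial → same face → cis.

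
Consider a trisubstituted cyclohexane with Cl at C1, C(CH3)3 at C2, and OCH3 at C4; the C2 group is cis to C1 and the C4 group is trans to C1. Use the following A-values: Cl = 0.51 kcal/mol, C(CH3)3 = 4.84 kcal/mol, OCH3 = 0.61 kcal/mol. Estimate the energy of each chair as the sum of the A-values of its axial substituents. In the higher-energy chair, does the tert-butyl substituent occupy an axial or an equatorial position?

Chair I (chloro axial, tert-butyl equatorial, methoxy axial): E = 1.12 kcal/mol.
Chair II (chloro equatorial, tert-butyl axial, methoxy equatorial): E = 4.84 kcal/mol.
Chair II is the less stable (higher-energy) conformer, and in that chair the tert-butyl group is axial.

axial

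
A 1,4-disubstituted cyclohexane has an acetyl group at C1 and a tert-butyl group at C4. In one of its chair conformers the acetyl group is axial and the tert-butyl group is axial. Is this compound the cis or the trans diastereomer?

C1 and C4 have opposite parity, so their axial bonds point in opposite directions.
With opposite-parity carbons, two substituents on the same face are one axial and one equatorial; opposite faces give both axial or both equatorial.
Here the groups are axial/axial → opposite face → trans.

trans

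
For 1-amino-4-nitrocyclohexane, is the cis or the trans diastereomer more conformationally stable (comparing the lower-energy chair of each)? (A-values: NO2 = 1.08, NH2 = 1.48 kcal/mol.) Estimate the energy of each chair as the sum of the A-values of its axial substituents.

At 1,4 positions (parity opposite): cis → (a,e or e,a); trans → (e,e or a,a).
Best chair for cis: E = 1.08 kcal/mol; best chair for trans: E = 0.00 kcal/mol.
The trans isomer is lower by 1.08 kcal/mol.

trans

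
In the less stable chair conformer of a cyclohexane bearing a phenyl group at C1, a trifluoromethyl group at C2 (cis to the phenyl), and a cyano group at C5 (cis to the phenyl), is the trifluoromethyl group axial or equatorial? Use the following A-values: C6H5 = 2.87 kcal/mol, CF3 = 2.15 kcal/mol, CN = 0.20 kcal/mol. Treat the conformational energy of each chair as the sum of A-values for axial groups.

Chair I (phenyl axial, trifluoromethyl equatorial, cyano axial): E = 3.07 kcal/mol.
Chair II (phenyl equatorial, trifluoromethyl axial, cyano equatorial): E = 2.15 kcal/mol.
Chair I is the less stable (higher-energy) conformer, and in that chair the trifluoromethyl group is equatorial.

equatorial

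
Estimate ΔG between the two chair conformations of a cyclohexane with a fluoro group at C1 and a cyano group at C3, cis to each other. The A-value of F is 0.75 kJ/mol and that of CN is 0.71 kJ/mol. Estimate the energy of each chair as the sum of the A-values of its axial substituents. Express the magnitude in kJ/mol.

1.46 kJ/mol

C1 and C3 have the same parity, so for the cis isomer the two substituents are e,e in one chair and a,a in the other.
Chair I (fluoro axial, cyano axial): E = 1.46 kJ/mol.
Chair II (fluoro equatorial, cyano equatorial): E = 0.00 kJ/mol.
ΔE = 1.46 − 0.00 = 1.46 kJ/mol; chair II is more stable.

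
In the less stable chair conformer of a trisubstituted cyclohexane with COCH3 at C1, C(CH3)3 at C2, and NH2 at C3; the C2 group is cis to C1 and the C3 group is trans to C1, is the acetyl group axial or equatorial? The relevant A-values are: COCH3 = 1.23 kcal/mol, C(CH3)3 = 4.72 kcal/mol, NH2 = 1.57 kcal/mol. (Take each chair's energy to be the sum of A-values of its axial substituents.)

equatorial

Chair I (acetyl axial, tert-butyl equatorial, amino equatorial): E = 1.23 kcal/mol.
Chair II (acetyl equatorial, tert-butyl axial, amino axial): E = 6.29 kcal/mol.
Chair II is the less stable (higher-energy) conformer, and in that chair the acetyl group is equatorial.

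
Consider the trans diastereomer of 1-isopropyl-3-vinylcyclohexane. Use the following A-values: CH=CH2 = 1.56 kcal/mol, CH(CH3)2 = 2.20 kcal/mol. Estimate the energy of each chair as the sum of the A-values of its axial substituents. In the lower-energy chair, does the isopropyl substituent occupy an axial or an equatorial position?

equatorial

C1 and C3 have the same parity, so for the trans isomer the two substituents are one axial and one equatorial in each chair.
Chair I (vinyl axial, isopropyl equatorial): E = 1.56 kcal/mol.
Chair II (vinyl equatorial, isopropyl axial): E = 2.20 kcal/mol.
Chair I is the more stable (lower-energy) conformer, and in that chair the isopropyl group is equatorial.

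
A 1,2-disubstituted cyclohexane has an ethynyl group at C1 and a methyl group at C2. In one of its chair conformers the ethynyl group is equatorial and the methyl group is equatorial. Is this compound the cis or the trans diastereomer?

trans

C1 and C2 have opposite parity, so their axial bonds point in opposite directions.
With opposite-parity carbons, two substituents on the same face are one axial and one equatorial; opposite faces give both axial or both equatorial.
Here the groups are equatorial/equatorial → opposite face → trans.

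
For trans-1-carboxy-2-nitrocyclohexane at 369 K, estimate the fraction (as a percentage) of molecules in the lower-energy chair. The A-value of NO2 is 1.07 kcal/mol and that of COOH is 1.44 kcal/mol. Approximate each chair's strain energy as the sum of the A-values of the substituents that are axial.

96.8%

C1 and C2 have opposite parity, so for the trans isomer the two substituents are e,e in one chair and a,a in the other.
Chair I (nitro axial, carboxyl axial): E = 2.51 kcal/mol; chair II (nitro equatorial, carboxyl equatorial): E = 0.00 kcal/mol.
ΔG = 2.51 kcal/mol between the two chairs.
K = exp(ΔG/RT) with R = 1.987×10⁻³ kcal mol⁻¹ K⁻¹ and T = 369 K gives K ≈ 30.7.
Fraction in the lower-energy chair = K/(K+1) = 96.8%.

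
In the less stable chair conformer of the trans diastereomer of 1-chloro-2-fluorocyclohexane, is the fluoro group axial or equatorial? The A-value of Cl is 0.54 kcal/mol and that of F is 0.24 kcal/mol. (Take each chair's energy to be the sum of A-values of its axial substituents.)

C1 and C2 have opposite parity, so for the trans isomer the two substituents are e,e in one chair and a,a in the other.
Chair I (chloro axial, fluoro axial): E = 0.78 kcal/mol.
Chair II (chloro equatorial, fluoro equatorial): E = 0.00 kcal/mol.
Chair I is the less stable (higher-energy) conformer, and in that chair the fluoro group is axial.

axial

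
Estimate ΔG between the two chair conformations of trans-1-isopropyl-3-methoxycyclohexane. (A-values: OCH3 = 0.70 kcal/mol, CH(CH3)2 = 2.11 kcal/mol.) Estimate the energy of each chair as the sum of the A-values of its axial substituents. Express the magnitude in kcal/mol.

1.41 kcal/mol

C1 and C3 have the same parity, so for the trans isomer the two substituents are one axial and one equatorial in each chair.
Chair I (methoxy axial, isopropyl equatorial): E = 0.70 kcal/mol.
Chair II (methoxy equatorial, isopropyl axial): E = 2.11 kcal/mol.
ΔE = 2.11 − 0.70 = 1.41 kcal/mol; chair I is more stable.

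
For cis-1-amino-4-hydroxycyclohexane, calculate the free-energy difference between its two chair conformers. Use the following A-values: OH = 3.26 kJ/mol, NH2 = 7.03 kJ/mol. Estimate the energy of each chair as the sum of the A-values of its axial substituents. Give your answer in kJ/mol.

3.77 kJ/mol

C1 and C4 have opposite parity, so for the cis isomer the two substituents are one axial and one equatorial in each chair.
Chair I (hydroxyl axial, amino equatorial): E = 3.26 kJ/mol.
Chair II (hydroxyl equatorial, amino axial): E = 7.03 kJ/mol.
ΔE = 7.03 − 3.26 = 3.77 kJ/mol; chair I is more stable.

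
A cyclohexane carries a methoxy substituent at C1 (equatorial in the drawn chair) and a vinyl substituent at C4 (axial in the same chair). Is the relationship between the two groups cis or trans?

C1 and C4 have opposite parity, so their axial bonds point in opposite directions.
With opposite-parity carbons, two substituents on the same face are one axial and one equatorial; opposite faces give both axial or both equatorial.
Here the groups are equatorial/axial → same face → cis.

cis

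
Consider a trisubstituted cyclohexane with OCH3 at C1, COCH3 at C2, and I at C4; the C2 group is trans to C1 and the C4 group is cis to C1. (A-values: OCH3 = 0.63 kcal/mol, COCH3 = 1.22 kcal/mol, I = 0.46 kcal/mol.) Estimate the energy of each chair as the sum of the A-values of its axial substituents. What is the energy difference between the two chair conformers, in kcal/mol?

Chair I (methoxy axial, acetyl axial, iodo equatorial): E = 1.85 kcal/mol.
Chair II (methoxy equatorial, acetyl equatorial, iodo axial): E = 0.46 kcal/mol.
ΔE = 1.85 − 0.46 = 1.39 kcal/mol; chair II is more stable.

1.39 kcal/mol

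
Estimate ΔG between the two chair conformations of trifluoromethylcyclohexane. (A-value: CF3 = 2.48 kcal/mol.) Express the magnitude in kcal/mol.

2.48 kcal/mol

A monosubstituted cyclohexane has one chair with the trifluoromethyl group axial (E = A = 2.48 kcal/mol) and one with it equatorial (E = 0).
ΔE = 2.48 − 0 = 2.48 kcal/mol.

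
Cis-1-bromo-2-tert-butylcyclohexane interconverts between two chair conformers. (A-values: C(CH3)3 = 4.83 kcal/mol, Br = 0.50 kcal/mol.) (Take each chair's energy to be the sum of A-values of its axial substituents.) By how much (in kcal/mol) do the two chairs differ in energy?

C1 and C2 have opposite parity, so for the cis isomer the two substituents are one axial and one equatorial in each chair.
Chair I (tert-butyl axial, bromo equatorial): E = 4.83 kcal/mol.
Chair II (tert-butyl equatorial, bromo axial): E = 0.50 kcal/mol.
ΔE = 4.83 − 0.50 = 4.33 kcal/mol; chair II is more stable.

4.33 kcal/mol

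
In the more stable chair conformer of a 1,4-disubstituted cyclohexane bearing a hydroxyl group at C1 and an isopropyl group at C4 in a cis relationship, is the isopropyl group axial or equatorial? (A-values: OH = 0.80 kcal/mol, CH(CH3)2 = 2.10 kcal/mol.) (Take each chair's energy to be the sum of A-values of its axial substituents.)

equatorial

C1 and C4 have opposite parity, so for the cis isomer the two substituents are one axial and one equatorial in each chair.
Chair I (hydroxyl axial, isopropyl equatorial): E = 0.80 kcal/mol.
Chair II (hydroxyl equatorial, isopropyl axial): E = 2.10 kcal/mol.
Chair I is the more stable (lower-energy) conformer, and in that chair the isopropyl group is equatorial.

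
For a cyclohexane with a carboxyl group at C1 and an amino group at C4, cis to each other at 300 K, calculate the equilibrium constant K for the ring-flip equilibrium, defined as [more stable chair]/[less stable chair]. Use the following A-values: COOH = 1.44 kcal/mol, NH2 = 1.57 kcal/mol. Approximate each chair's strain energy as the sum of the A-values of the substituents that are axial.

K ≈ 1.24

C1 and C4 have opposite parity, so for the cis isomer the two substituents are one axial and one equatorial in each chair.
Chair I (carboxyl axial, amino equatorial): E = 1.44 kcal/mol; chair II (carboxyl equatorial, amino axial): E = 1.57 kcal/mol.
ΔG = 0.13 kcal/mol between the two chairs.
K = exp(ΔG/RT) with R = 1.987×10⁻³ kcal mol⁻¹ K⁻¹ and T = 300 K gives K ≈ 1.24.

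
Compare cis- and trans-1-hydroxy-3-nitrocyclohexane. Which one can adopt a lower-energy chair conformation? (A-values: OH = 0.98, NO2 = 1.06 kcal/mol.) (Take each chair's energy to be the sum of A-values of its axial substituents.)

cis

At 1,3 positions (parity same): cis → (e,e or a,a); trans → (a,e or e,a).
Best chair for cis: E = 0.00 kcal/mol; best chair for trans: E = 0.98 kcal/mol.
The cis isomer is lower by 0.98 kcal/mol.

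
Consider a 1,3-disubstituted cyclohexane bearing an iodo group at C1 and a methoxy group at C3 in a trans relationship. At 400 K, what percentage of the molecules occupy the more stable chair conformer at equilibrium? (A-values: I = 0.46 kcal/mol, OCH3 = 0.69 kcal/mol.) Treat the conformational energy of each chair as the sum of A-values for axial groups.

C1 and C3 have the same parity, so for the trans isomer the two substituents are one axial and one equatorial in each chair.
Chair I (iodo axial, methoxy equatorial): E = 0.46 kcal/mol; chair II (iodo equatorial, methoxy axial): E = 0.69 kcal/mol.
ΔG = 0.23 kcal/mol between the two chairs.
K = exp(ΔG/RT) with R = 1.987×10⁻³ kcal mol⁻¹ K⁻¹ and T = 400 K gives K ≈ 1.34.
Fraction in the lower-energy chair = K/(K+1) = 57.2%.

57.2%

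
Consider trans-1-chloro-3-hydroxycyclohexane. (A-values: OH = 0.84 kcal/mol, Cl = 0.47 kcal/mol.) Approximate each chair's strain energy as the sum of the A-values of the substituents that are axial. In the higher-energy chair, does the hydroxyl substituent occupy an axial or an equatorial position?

axial

C1 and C3 have the same parity, so for the trans isomer the two substituents are one axial and one equatorial in each chair.
Chair I (hydroxyl axial, chloro equatorial): E = 0.84 kcal/mol.
Chair II (hydroxyl equatorial, chloro axial): E = 0.47 kcal/mol.
Chair I is the less stable (higher-energy) conformer, and in that chair the hydroxyl group is axial.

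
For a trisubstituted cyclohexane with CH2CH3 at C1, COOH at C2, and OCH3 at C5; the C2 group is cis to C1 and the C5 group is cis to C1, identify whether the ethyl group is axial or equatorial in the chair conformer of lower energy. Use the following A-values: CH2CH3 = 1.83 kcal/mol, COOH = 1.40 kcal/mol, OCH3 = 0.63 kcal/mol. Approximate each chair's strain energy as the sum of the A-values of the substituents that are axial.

Chair I (ethyl axial, carboxyl equatorial, methoxy axial): E = 2.46 kcal/mol.
Chair II (ethyl equatorial, carboxyl axial, methoxy equatorial): E = 1.40 kcal/mol.
Chair II is the more stable (lower-energy) conformer, and in that chair the ethyl group is equatorial.

equatorial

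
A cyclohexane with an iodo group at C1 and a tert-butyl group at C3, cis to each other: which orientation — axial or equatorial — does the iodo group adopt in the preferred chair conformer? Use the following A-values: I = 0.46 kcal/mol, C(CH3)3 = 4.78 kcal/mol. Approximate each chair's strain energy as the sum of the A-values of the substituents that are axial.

equatorial

C1 and C3 have the same parity, so for the cis isomer the two substituents are e,e in one chair and a,a in the other.
Chair I (iodo axial, tert-butyl axial): E = 5.24 kcal/mol.
Chair II (iodo equatorial, tert-butyl equatorial): E = 0.00 kcal/mol.
Chair II is the more stable (lower-energy) conformer, and in that chair the iodo group is equatorial.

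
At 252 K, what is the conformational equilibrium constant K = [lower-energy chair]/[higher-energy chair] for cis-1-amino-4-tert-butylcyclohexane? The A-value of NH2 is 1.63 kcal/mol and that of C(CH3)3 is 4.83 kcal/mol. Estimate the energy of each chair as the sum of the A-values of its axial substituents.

C1 and C4 have opposite parity, so for the cis isomer the two substituents are one axial and one equatorial in each chair.
Chair I (amino axial, tert-butyl equatorial): E = 1.63 kcal/mol; chair II (amino equatorial, tert-butyl axial): E = 4.83 kcal/mol.
ΔG = 3.20 kcal/mol between the two chairs.
K = exp(ΔG/RT) with R = 1.987×10⁻³ kcal mol⁻¹ K⁻¹ and T = 252 K gives K ≈ 596.

K ≈ 596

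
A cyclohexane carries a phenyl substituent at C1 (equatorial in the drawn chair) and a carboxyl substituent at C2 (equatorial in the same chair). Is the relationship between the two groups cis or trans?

trans

C1 and C2 have opposite parity, so their axial bonds point in opposite directions.
With opposite-parity carbons, two substituents on the same face are one axial and one equatorial; opposite faces give both axial or both equatorial.
Here the groups are equatorial/equatorial → opposite face → trans.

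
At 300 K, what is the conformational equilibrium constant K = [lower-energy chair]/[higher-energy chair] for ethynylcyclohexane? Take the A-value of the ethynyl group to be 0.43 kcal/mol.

One chair has the ethynyl group axial (E = 0.43 kcal/mol) and the other has it equatorial (E = 0).
ΔG = 0.43 kcal/mol between the two chairs.
K = exp(ΔG/RT) with R = 1.987×10⁻³ kcal mol⁻¹ K⁻¹ and T = 300 K gives K ≈ 2.06.

K ≈ 2.06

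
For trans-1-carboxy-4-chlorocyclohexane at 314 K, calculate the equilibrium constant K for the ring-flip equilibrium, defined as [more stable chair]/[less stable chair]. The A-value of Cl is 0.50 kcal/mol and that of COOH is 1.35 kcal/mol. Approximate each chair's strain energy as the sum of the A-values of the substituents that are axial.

K ≈ 19.4

C1 and C4 have opposite parity, so for the trans isomer the two substituents are e,e in one chair and a,a in the other.
Chair I (chloro axial, carboxyl axial): E = 1.85 kcal/mol; chair II (chloro equatorial, carboxyl equatorial): E = 0.00 kcal/mol.
ΔG = 1.85 kcal/mol between the two chairs.
K = exp(ΔG/RT) with R = 1.987×10⁻³ kcal mol⁻¹ K⁻¹ and T = 314 K gives K ≈ 19.4.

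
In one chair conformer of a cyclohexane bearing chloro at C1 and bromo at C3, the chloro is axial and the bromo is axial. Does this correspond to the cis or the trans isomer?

C1 and C3 have the same parity, so their axial bonds point in the same direction.
With same-parity carbons, two substituents on the same face are both axial or both equatorial; opposite faces give one of each.
Here the groups are axial/axial → same face → cis.

cis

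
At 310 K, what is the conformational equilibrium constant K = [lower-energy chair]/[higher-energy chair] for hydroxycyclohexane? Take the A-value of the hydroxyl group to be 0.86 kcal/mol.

One chair has the hydroxyl group axial (E = 0.86 kcal/mol) and the other has it equatorial (E = 0).
ΔG = 0.86 kcal/mol between the two chairs.
K = exp(ΔG/RT) with R = 1.987×10⁻³ kcal mol⁻¹ K⁻¹ and T = 310 K gives K ≈ 4.04.

K ≈ 4.04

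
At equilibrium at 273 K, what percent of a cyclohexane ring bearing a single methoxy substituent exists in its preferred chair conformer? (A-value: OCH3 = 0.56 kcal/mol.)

One chair has the methoxy group axial (E = 0.56 kcal/mol) and the other has it equatorial (E = 0).
ΔG = 0.56 kcal/mol between the two chairs.
K = exp(ΔG/RT) with R = 1.987×10⁻³ kcal mol⁻¹ K⁻¹ and T = 273 K gives K ≈ 2.81.
Fraction in the lower-energy chair = K/(K+1) = 73.7%.

73.7%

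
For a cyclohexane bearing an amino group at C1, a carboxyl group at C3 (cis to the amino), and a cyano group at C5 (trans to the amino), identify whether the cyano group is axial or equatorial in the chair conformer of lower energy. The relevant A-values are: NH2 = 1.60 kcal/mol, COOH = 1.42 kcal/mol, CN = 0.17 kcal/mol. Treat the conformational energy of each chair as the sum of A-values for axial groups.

axial

Chair I (amino axial, carboxyl axial, cyano equatorial): E = 3.02 kcal/mol.
Chair II (amino equatorial, carboxyl equatorial, cyano axial): E = 0.17 kcal/mol.
Chair II is the more stable (lower-energy) conformer, and in that chair the cyano group is axial.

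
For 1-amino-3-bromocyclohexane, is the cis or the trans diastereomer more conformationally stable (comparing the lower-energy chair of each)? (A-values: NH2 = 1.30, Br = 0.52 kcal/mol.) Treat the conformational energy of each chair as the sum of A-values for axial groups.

At 1,3 positions (parity same): cis → (e,e or a,a); trans → (a,e or e,a).
Best chair for cis: E = 0.00 kcal/mol; best chair for trans: E = 0.52 kcal/mol.
The cis isomer is lower by 0.52 kcal/mol.

cis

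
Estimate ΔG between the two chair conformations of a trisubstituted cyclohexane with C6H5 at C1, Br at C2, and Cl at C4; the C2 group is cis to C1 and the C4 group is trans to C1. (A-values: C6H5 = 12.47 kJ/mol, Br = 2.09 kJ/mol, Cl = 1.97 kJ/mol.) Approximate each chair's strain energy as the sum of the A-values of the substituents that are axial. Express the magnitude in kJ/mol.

12.35 kJ/mol

Chair I (phenyl axial, bromo equatorial, chloro axial): E = 14.44 kJ/mol.
Chair II (phenyl equatorial, bromo axial, chloro equatorial): E = 2.09 kJ/mol.
ΔE = 14.44 − 2.09 = 12.35 kJ/mol; chair II is more stable.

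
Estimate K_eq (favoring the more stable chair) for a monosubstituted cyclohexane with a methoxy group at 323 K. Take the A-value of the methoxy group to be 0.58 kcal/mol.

One chair has the methoxy group axial (E = 0.58 kcal/mol) and the other has it equatorial (E = 0).
ΔG = 0.58 kcal/mol between the two chairs.
K = exp(ΔG/RT) with R = 1.987×10⁻³ kcal mol⁻¹ K⁻¹ and T = 323 K gives K ≈ 2.47.

K ≈ 2.47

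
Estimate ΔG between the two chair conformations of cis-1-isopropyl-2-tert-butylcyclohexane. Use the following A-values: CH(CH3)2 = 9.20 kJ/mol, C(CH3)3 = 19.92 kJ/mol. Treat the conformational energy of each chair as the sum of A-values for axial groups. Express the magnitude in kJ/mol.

C1 and C2 have opposite parity, so for the cis isomer the two substituents are one axial and one equatorial in each chair.
Chair I (isopropyl axial, tert-butyl equatorial): E = 9.20 kJ/mol.
Chair II (isopropyl equatorial, tert-butyl axial): E = 19.92 kJ/mol.
ΔE = 19.92 − 9.20 = 10.72 kJ/mol; chair I is more stable.

10.72 kJ/mol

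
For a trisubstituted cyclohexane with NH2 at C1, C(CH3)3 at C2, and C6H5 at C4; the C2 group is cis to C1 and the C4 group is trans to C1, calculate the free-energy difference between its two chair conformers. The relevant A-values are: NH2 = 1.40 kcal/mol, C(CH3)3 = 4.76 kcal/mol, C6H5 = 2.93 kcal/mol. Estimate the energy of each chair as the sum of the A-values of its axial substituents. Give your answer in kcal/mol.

0.43 kcal/mol

Chair I (amino axial, tert-butyl equatorial, phenyl axial): E = 4.33 kcal/mol.
Chair II (amino equatorial, tert-butyl axial, phenyl equatorial): E = 4.76 kcal/mol.
ΔE = 4.76 − 4.33 = 0.43 kcal/mol; chair I is more stable.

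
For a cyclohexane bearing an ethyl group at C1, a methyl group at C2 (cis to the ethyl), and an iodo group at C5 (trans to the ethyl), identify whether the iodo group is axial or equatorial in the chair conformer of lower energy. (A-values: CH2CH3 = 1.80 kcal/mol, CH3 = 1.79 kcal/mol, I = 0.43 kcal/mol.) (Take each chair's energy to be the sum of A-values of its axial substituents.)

Chair I (ethyl axial, methyl equatorial, iodo equatorial): E = 1.80 kcal/mol.
Chair II (ethyl equatorial, methyl axial, iodo axial): E = 2.22 kcal/mol.
Chair I is the more stable (lower-energy) conformer, and in that chair the iodo group is equatorial.

equatorial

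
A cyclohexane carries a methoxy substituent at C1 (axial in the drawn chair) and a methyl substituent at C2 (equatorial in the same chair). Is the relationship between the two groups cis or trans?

C1 and C2 have opposite parity, so their axial bonds point in opposite directions.
With opposite-parity carbons, two substituents on the same face are one axial and one equatorial; opposite faces give both axial or both equatorial.
Here the groups are axial/equatorial → same face → cis.

cis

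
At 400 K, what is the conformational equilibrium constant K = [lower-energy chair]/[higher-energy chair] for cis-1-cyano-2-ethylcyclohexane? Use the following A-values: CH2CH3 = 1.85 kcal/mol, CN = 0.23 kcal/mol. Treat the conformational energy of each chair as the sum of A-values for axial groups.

C1 and C2 have opposite parity, so for the cis isomer the two substituents are one axial and one equatorial in each chair.
Chair I (ethyl axial, cyano equatorial): E = 1.85 kcal/mol; chair II (ethyl equatorial, cyano axial): E = 0.23 kcal/mol.
ΔG = 1.62 kcal/mol between the two chairs.
K = exp(ΔG/RT) with R = 1.987×10⁻³ kcal mol⁻¹ K⁻¹ and T = 400 K gives K ≈ 7.68.

K ≈ 7.68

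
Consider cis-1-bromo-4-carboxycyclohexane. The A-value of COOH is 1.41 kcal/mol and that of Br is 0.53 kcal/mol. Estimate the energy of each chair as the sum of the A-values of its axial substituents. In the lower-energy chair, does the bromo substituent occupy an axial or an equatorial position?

C1 and C4 have opposite parity, so for the cis isomer the two substituents are one axial and one equatorial in each chair.
Chair I (carboxyl axial, bromo equatorial): E = 1.41 kcal/mol.
Chair II (carboxyl equatorial, bromo axial): E = 0.53 kcal/mol.
Chair II is the more stable (lower-energy) conformer, and in that chair the bromo group is axial.

axial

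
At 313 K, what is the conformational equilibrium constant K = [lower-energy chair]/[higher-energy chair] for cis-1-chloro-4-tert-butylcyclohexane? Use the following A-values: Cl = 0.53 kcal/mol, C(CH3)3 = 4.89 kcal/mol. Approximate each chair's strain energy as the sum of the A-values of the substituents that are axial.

C1 and C4 have opposite parity, so for the cis isomer the two substituents are one axial and one equatorial in each chair.
Chair I (chloro axial, tert-butyl equatorial): E = 0.53 kcal/mol; chair II (chloro equatorial, tert-butyl axial): E = 4.89 kcal/mol.
ΔG = 4.36 kcal/mol between the two chairs.
K = exp(ΔG/RT) with R = 1.987×10⁻³ kcal mol⁻¹ K⁻¹ and T = 313 K gives K ≈ 1.11e+03.

K ≈ 1108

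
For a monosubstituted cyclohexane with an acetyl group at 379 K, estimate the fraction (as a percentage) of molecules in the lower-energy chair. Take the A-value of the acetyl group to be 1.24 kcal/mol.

One chair has the acetyl group axial (E = 1.24 kcal/mol) and the other has it equatorial (E = 0).
ΔG = 1.24 kcal/mol between the two chairs.
K = exp(ΔG/RT) with R = 1.987×10⁻³ kcal mol⁻¹ K⁻¹ and T = 379 K gives K ≈ 5.19.
Fraction in the lower-energy chair = K/(K+1) = 83.8%.

83.8%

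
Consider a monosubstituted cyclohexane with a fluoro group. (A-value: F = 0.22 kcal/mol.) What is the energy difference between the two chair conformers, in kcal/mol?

0.22 kcal/mol

A monosubstituted cyclohexane has one chair with the fluoro group axial (E = A = 0.22 kcal/mol) and one with it equatorial (E = 0).
ΔE = 0.22 − 0 = 0.22 kcal/mol.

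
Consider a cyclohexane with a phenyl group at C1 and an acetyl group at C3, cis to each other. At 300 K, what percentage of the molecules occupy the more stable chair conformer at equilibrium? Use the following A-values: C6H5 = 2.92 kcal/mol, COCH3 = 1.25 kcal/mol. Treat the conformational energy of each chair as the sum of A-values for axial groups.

99.9%

C1 and C3 have the same parity, so for the cis isomer the two substituents are e,e in one chair and a,a in the other.
Chair I (phenyl axial, acetyl axial): E = 4.17 kcal/mol; chair II (phenyl equatorial, acetyl equatorial): E = 0.00 kcal/mol.
ΔG = 4.17 kcal/mol between the two chairs.
K = exp(ΔG/RT) with R = 1.987×10⁻³ kcal mol⁻¹ K⁻¹ and T = 300 K gives K ≈ 1.09e+03.
Fraction in the lower-energy chair = K/(K+1) = 99.9%.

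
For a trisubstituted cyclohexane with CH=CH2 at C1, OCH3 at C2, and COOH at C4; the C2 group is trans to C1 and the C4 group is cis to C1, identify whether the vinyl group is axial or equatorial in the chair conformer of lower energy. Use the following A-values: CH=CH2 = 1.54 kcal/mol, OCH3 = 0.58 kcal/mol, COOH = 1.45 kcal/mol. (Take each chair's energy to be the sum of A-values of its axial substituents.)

Chair I (vinyl axial, methoxy axial, carboxyl equatorial): E = 2.12 kcal/mol.
Chair II (vinyl equatorial, methoxy equatorial, carboxyl axial): E = 1.45 kcal/mol.
Chair II is the more stable (lower-energy) conformer, and in that chair the vinyl group is equatorial.

equatorial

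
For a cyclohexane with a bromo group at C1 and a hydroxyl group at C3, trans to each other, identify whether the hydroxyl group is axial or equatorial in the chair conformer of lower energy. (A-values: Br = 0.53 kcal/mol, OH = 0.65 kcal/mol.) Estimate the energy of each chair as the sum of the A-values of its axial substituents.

C1 and C3 have the same parity, so for the trans isomer the two substituents are one axial and one equatorial in each chair.
Chair I (bromo axial, hydroxyl equatorial): E = 0.53 kcal/mol.
Chair II (bromo equatorial, hydroxyl axial): E = 0.65 kcal/mol.
Chair I is the more stable (lower-energy) conformer, and in that chair the hydroxyl group is equatorial.

equatorial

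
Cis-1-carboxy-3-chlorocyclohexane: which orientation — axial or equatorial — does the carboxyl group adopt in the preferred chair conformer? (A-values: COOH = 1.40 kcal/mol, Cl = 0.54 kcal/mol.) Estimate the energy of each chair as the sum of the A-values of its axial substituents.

equatorial

C1 and C3 have the same parity, so for the cis isomer the two substituents are e,e in one chair and a,a in the other.
Chair I (carboxyl axial, chloro axial): E = 1.94 kcal/mol.
Chair II (carboxyl equatorial, chloro equatorial): E = 0.00 kcal/mol.
Chair II is the more stable (lower-energy) conformer, and in that chair the carboxyl group is equatorial.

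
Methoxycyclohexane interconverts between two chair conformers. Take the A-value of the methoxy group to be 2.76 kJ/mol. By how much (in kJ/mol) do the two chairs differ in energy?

2.76 kJ/mol

A monosubstituted cyclohexane has one chair with the methoxy group axial (E = A = 2.76 kJ/mol) and one with it equatorial (E = 0).
ΔE = 2.76 − 0 = 2.76 kJ/mol.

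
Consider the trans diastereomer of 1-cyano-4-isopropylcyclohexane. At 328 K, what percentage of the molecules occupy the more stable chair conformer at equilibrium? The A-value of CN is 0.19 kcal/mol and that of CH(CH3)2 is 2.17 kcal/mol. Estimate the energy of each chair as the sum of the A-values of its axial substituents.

97.4%

C1 and C4 have opposite parity, so for the trans isomer the two substituents are e,e in one chair and a,a in the other.
Chair I (cyano axial, isopropyl axial): E = 2.36 kcal/mol; chair II (cyano equatorial, isopropyl equatorial): E = 0.00 kcal/mol.
ΔG = 2.36 kcal/mol between the two chairs.
K = exp(ΔG/RT) with R = 1.987×10⁻³ kcal mol⁻¹ K⁻¹ and T = 328 K gives K ≈ 37.4.
Fraction in the lower-energy chair = K/(K+1) = 97.4%.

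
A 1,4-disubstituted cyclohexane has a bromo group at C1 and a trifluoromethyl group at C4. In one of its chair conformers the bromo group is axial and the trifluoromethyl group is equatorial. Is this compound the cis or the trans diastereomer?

C1 and C4 have opposite parity, so their axial bonds point in opposite directions.
With opposite-parity carbons, two substituents on the same face are one axial and one equatorial; opposite faces give both axial or both equatorial.
Here the groups are axial/equatorial → same face → cis.

cis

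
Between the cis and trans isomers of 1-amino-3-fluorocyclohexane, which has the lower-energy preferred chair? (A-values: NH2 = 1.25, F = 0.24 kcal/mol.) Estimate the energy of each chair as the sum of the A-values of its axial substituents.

cis

At 1,3 positions (parity same): cis → (e,e or a,a); trans → (a,e or e,a).
Best chair for cis: E = 0.00 kcal/mol; best chair for trans: E = 0.24 kcal/mol.
The cis isomer is lower by 0.24 kcal/mol.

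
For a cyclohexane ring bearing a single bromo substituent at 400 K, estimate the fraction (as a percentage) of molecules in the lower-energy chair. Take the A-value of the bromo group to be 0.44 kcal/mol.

One chair has the bromo group axial (E = 0.44 kcal/mol) and the other has it equatorial (E = 0).
ΔG = 0.44 kcal/mol between the two chairs.
K = exp(ΔG/RT) with R = 1.987×10⁻³ kcal mol⁻¹ K⁻¹ and T = 400 K gives K ≈ 1.74.
Fraction in the lower-energy chair = K/(K+1) = 63.5%.

63.5%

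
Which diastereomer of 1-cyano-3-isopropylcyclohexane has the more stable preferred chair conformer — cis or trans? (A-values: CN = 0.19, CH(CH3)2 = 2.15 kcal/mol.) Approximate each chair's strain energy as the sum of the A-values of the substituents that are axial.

At 1,3 positions (parity same): cis → (e,e or a,a); trans → (a,e or e,a).
Best chair for cis: E = 0.00 kcal/mol; best chair for trans: E = 0.19 kcal/mol.
The cis isomer is lower by 0.19 kcal/mol.

cis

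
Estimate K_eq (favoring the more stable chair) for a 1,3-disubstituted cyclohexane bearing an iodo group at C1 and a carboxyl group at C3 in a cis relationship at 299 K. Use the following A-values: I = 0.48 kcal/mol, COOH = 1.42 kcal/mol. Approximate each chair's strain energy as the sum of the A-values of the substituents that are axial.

C1 and C3 have the same parity, so for the cis isomer the two substituents are e,e in one chair and a,a in the other.
Chair I (iodo axial, carboxyl axial): E = 1.90 kcal/mol; chair II (iodo equatorial, carboxyl equatorial): E = 0.00 kcal/mol.
ΔG = 1.90 kcal/mol between the two chairs.
K = exp(ΔG/RT) with R = 1.987×10⁻³ kcal mol⁻¹ K⁻¹ and T = 299 K gives K ≈ 24.5.

K ≈ 24.5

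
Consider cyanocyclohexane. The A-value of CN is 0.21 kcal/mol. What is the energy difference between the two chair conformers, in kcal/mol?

0.21 kcal/mol

A monosubstituted cyclohexane has one chair with the cyano group axial (E = A = 0.21 kcal/mol) and one with it equatorial (E = 0).
ΔE = 0.21 − 0 = 0.21 kcal/mol.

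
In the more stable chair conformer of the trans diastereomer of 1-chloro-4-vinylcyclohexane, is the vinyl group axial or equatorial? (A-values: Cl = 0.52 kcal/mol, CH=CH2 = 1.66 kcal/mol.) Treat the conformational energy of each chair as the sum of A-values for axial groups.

C1 and C4 have opposite parity, so for the trans isomer the two substituents are e,e in one chair and a,a in the other.
Chair I (chloro axial, vinyl axial): E = 2.18 kcal/mol.
Chair II (chloro equatorial, vinyl equatorial): E = 0.00 kcal/mol.
Chair II is the more stable (lower-energy) conformer, and in that chair the vinyl group is equatorial.

equatorial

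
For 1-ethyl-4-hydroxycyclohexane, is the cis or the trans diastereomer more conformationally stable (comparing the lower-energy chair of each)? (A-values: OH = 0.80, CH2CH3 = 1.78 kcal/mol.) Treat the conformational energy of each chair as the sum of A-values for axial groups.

trans

At 1,4 positions (parity opposite): cis → (a,e or e,a); trans → (e,e or a,a).
Best chair for cis: E = 0.80 kcal/mol; best chair for trans: E = 0.00 kcal/mol.
The trans isomer is lower by 0.80 kcal/mol.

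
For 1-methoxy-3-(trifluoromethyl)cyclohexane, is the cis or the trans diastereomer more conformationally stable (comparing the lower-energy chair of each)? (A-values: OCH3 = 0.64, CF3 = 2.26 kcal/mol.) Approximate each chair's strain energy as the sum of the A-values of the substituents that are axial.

cis

At 1,3 positions (parity same): cis → (e,e or a,a); trans → (a,e or e,a).
Best chair for cis: E = 0.00 kcal/mol; best chair for trans: E = 0.64 kcal/mol.
The cis isomer is lower by 0.64 kcal/mol.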